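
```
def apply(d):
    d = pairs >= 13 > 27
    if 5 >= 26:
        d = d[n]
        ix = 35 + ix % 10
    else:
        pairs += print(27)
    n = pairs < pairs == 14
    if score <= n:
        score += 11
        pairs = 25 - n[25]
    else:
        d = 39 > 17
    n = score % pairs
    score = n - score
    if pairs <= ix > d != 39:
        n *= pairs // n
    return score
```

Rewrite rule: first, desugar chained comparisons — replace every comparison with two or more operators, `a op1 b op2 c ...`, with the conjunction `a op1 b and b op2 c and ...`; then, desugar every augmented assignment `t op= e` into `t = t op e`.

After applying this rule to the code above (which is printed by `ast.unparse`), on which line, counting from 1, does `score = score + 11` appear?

Transformed code:
def apply(d):
    d = pairs >= 13 and 13 > 27
    if 5 >= 26:
        d = d[n]
        ix = 35 + ix % 10
    else:
        pairs = pairs + print(27)
    n = pairs < pairs and pairs == 14
    if score <= n:
        score = score + 11
        pairs = 25 - n[25]
    else:
        d = 39 > 17
    n = score % pairs
    score = n - score
    if pairs <= ix and ix > d and (d != 39):
        n = n * (pairs // n)
    return score

10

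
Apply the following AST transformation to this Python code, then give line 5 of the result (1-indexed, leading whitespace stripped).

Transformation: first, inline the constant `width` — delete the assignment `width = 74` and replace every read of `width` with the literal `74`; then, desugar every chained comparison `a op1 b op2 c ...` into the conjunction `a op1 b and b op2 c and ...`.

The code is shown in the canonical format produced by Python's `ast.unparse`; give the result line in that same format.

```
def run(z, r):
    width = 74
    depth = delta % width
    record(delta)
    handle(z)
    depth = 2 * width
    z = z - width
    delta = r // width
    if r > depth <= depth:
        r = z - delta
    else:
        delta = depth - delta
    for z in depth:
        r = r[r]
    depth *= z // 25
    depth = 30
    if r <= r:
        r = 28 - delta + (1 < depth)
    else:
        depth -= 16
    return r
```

depth = 2 * 74

Transformed code:
def run(z, r):
    depth = delta % 74
    record(delta)
    handle(z)
    depth = 2 * 74
    z = z - 74
    delta = r // 74
    if r > depth and depth <= depth:
        r = z - delta
    else:
        delta = depth - delta
    for z in depth:
        r = r[r]
    depth *= z // 25
    depth = 30
    if r <= r:
        r = 28 - delta + (1 < depth)
    else:
        depth -= 16
    return r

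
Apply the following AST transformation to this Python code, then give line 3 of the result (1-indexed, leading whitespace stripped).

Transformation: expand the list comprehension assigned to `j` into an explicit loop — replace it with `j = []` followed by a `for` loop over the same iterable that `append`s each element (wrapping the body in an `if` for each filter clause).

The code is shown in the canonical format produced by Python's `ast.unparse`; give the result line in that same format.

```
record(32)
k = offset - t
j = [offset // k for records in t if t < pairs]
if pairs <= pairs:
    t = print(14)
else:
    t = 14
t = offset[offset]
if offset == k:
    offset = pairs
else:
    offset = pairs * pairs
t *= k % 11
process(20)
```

Transformed code:
record(32)
k = offset - t
j = []
for records in t:
    if t < pairs:
        j.append(offset // k)
if pairs <= pairs:
    t = print(14)
else:
    t = 14
t = offset[offset]
if offset == k:
    offset = pairs
else:
    offset = pairs * pairs
t *= k % 11
process(20)

j = []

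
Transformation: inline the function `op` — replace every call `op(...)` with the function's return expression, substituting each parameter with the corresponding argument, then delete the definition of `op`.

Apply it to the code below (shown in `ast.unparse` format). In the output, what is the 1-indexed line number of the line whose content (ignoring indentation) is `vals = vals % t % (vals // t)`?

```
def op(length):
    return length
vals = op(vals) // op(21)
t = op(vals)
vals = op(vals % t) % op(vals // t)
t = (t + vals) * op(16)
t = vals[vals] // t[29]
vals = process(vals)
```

3

Transformed code:
vals = vals // 21
t = vals
vals = vals % t % (vals // t)
t = (t + vals) * 16
t = vals[vals] // t[29]
vals = process(vals)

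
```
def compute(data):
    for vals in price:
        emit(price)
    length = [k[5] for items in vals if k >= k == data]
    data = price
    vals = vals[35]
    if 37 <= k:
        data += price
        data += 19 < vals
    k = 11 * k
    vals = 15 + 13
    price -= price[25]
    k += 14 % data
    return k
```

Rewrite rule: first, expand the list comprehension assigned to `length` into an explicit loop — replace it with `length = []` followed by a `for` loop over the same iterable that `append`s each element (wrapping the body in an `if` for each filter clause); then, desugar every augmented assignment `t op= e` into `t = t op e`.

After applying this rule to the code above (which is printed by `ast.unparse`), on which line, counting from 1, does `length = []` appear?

Transformed code:
def compute(data):
    for vals in price:
        emit(price)
    length = []
    for items in vals:
        if k >= k == data:
            length.append(k[5])
    data = price
    vals = vals[35]
    if 37 <= k:
        data = data + price
        data = data + (19 < vals)
    k = 11 * k
    vals = 15 + 13
    price = price - price[25]
    k = k + 14 % data
    return k

4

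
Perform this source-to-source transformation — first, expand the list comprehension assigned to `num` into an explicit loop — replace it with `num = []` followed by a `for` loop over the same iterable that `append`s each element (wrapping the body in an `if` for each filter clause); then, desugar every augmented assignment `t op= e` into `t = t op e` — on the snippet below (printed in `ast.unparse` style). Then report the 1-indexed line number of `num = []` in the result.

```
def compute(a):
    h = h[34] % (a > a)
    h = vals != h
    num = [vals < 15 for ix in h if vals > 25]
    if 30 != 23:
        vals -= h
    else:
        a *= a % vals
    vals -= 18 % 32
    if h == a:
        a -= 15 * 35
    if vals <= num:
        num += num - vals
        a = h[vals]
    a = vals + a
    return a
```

4

Transformed code:
def compute(a):
    h = h[34] % (a > a)
    h = vals != h
    num = []
    for ix in h:
        if vals > 25:
            num.append(vals < 15)
    if 30 != 23:
        vals = vals - h
    else:
        a = a * (a % vals)
    vals = vals - 18 % 32
    if h == a:
        a = a - 15 * 35
    if vals <= num:
        num = num + (num - vals)
        a = h[vals]
    a = vals + a
    return a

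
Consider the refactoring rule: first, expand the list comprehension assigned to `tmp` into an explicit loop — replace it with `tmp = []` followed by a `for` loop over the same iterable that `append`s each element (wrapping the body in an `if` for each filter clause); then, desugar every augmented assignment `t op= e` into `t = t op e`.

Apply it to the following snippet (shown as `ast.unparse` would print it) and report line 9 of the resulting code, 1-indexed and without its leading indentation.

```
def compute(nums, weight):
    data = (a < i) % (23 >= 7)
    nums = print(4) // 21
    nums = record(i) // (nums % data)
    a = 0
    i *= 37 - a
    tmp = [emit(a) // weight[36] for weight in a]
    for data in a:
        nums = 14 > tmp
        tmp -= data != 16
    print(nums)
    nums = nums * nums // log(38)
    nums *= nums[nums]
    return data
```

tmp.append(emit(a) // weight[36])

Transformed code:
def compute(nums, weight):
    data = (a < i) % (23 >= 7)
    nums = print(4) // 21
    nums = record(i) // (nums % data)
    a = 0
    i = i * (37 - a)
    tmp = []
    for weight in a:
        tmp.append(emit(a) // weight[36])
    for data in a:
        nums = 14 > tmp
        tmp = tmp - (data != 16)
    print(nums)
    nums = nums * nums // log(38)
    nums = nums * nums[nums]
    return data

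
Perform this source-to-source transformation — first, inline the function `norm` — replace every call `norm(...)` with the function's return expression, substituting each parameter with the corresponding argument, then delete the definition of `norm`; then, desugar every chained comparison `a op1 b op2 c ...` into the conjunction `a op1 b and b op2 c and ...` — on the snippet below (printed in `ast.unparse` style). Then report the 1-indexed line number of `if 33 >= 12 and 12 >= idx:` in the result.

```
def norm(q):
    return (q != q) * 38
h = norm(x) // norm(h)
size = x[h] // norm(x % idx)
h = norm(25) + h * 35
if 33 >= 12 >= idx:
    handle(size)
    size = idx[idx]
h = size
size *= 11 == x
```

Transformed code:
h = (x != x) * 38 // ((h != h) * 38)
size = x[h] // ((x % idx != x % idx) * 38)
h = (25 != 25) * 38 + h * 35
if 33 >= 12 and 12 >= idx:
    handle(size)
    size = idx[idx]
h = size
size *= 11 == x

4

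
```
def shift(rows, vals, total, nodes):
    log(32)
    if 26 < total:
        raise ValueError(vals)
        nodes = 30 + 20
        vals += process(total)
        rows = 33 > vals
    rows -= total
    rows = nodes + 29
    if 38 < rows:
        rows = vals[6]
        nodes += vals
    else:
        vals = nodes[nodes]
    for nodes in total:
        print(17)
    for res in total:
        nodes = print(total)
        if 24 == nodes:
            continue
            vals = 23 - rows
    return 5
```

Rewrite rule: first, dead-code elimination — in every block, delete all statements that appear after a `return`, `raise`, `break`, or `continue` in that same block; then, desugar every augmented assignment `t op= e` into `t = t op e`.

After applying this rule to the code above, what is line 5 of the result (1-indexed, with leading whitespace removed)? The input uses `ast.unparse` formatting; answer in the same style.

Transformed code:
def shift(rows, vals, total, nodes):
    log(32)
    if 26 < total:
        raise ValueError(vals)
    rows = rows - total
    rows = nodes + 29
    if 38 < rows:
        rows = vals[6]
        nodes = nodes + vals
    else:
        vals = nodes[nodes]
    for nodes in total:
        print(17)
    for res in total:
        nodes = print(total)
        if 24 == nodes:
            continue
    return 5

rows = rows - total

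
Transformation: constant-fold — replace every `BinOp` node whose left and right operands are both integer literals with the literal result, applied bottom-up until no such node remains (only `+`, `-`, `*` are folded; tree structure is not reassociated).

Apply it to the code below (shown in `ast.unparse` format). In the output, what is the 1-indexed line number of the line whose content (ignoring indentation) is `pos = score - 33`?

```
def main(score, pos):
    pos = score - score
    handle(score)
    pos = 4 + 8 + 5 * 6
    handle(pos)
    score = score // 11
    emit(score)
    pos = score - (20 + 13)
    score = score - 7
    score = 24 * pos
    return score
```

8

Transformed code:
def main(score, pos):
    pos = score - score
    handle(score)
    pos = 42
    handle(pos)
    score = score // 11
    emit(score)
    pos = score - 33
    score = score - 7
    score = 24 * pos
    return score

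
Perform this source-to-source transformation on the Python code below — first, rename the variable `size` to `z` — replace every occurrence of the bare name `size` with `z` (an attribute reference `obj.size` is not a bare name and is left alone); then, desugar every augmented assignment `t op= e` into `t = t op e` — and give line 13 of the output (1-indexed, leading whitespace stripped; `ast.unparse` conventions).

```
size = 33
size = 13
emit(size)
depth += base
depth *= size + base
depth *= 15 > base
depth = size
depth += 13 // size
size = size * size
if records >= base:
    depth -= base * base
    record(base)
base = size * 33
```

Transformed code:
z = 33
z = 13
emit(z)
depth = depth + base
depth = depth * (z + base)
depth = depth * (15 > base)
depth = z
depth = depth + 13 // z
z = z * z
if records >= base:
    depth = depth - base * base
    record(base)
base = z * 33

base = z * 33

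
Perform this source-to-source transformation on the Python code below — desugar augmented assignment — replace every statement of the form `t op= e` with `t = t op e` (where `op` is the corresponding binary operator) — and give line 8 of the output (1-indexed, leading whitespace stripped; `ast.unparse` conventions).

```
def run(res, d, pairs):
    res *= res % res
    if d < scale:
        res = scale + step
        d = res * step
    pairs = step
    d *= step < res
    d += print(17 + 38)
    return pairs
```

d = d + print(17 + 38)

Transformed code:
def run(res, d, pairs):
    res = res * (res % res)
    if d < scale:
        res = scale + step
        d = res * step
    pairs = step
    d = d * (step < res)
    d = d + print(17 + 38)
    return pairs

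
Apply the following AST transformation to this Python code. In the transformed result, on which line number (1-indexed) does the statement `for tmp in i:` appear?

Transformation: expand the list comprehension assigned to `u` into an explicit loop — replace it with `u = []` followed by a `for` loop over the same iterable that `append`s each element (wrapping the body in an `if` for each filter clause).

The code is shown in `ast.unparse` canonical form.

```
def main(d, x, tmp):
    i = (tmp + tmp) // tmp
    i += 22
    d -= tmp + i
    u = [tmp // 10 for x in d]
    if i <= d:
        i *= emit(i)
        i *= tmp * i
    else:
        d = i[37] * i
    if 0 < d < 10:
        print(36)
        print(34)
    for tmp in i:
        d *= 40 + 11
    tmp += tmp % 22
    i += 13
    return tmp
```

16

Transformed code:
def main(d, x, tmp):
    i = (tmp + tmp) // tmp
    i += 22
    d -= tmp + i
    u = []
    for x in d:
        u.append(tmp // 10)
    if i <= d:
        i *= emit(i)
        i *= tmp * i
    else:
        d = i[37] * i
    if 0 < d < 10:
        print(36)
        print(34)
    for tmp in i:
        d *= 40 + 11
    tmp += tmp % 22
    i += 13
    return tmp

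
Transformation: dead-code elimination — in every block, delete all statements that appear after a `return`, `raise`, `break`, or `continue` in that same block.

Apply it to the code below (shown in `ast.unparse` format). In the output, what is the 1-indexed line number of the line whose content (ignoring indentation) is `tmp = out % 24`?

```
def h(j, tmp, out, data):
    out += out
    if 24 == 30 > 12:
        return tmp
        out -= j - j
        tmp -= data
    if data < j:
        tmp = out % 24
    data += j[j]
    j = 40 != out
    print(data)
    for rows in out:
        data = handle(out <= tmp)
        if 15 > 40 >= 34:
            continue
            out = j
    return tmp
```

Transformed code:
def h(j, tmp, out, data):
    out += out
    if 24 == 30 > 12:
        return tmp
    if data < j:
        tmp = out % 24
    data += j[j]
    j = 40 != out
    print(data)
    for rows in out:
        data = handle(out <= tmp)
        if 15 > 40 >= 34:
            continue
    return tmp

6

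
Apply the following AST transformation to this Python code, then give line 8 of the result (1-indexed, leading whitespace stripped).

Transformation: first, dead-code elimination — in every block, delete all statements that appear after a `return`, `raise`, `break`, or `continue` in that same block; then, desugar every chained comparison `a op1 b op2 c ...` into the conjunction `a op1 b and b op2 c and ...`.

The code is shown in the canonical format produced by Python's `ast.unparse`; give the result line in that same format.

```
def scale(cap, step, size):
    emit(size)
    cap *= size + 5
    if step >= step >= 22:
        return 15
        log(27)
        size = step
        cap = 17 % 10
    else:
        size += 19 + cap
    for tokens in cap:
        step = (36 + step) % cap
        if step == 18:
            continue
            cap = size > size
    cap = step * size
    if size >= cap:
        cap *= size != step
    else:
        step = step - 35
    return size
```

Transformed code:
def scale(cap, step, size):
    emit(size)
    cap *= size + 5
    if step >= step and step >= 22:
        return 15
    else:
        size += 19 + cap
    for tokens in cap:
        step = (36 + step) % cap
        if step == 18:
            continue
    cap = step * size
    if size >= cap:
        cap *= size != step
    else:
        step = step - 35
    return size

for tokens in cap:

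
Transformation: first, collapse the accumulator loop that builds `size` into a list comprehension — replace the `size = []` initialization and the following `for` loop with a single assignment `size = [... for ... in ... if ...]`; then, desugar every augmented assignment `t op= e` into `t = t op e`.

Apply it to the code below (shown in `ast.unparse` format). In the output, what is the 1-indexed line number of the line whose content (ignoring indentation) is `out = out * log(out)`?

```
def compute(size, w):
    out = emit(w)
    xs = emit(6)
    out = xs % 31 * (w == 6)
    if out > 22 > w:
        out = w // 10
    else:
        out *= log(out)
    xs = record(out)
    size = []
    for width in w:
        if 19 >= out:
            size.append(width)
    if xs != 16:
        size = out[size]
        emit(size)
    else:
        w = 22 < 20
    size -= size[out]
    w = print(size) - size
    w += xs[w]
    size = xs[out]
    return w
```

Transformed code:
def compute(size, w):
    out = emit(w)
    xs = emit(6)
    out = xs % 31 * (w == 6)
    if out > 22 > w:
        out = w // 10
    else:
        out = out * log(out)
    xs = record(out)
    size = [width for width in w if 19 >= out]
    if xs != 16:
        size = out[size]
        emit(size)
    else:
        w = 22 < 20
    size = size - size[out]
    w = print(size) - size
    w = w + xs[w]
    size = xs[out]
    return w

8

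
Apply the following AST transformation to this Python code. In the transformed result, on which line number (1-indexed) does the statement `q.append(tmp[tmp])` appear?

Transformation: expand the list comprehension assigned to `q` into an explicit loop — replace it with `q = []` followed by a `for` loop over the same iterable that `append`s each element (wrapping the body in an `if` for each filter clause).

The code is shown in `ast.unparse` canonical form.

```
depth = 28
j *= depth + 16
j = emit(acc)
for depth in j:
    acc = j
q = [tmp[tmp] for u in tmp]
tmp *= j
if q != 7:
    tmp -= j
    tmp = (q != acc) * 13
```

Transformed code:
depth = 28
j *= depth + 16
j = emit(acc)
for depth in j:
    acc = j
q = []
for u in tmp:
    q.append(tmp[tmp])
tmp *= j
if q != 7:
    tmp -= j
    tmp = (q != acc) * 13

8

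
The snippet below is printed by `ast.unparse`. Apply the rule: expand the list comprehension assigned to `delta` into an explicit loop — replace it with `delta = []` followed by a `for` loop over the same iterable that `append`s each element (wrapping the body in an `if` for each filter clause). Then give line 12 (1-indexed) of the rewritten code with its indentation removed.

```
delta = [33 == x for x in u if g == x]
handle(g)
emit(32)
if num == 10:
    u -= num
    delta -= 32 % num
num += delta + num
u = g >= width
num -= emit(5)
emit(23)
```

Transformed code:
delta = []
for x in u:
    if g == x:
        delta.append(33 == x)
handle(g)
emit(32)
if num == 10:
    u -= num
    delta -= 32 % num
num += delta + num
u = g >= width
num -= emit(5)
emit(23)

num -= emit(5)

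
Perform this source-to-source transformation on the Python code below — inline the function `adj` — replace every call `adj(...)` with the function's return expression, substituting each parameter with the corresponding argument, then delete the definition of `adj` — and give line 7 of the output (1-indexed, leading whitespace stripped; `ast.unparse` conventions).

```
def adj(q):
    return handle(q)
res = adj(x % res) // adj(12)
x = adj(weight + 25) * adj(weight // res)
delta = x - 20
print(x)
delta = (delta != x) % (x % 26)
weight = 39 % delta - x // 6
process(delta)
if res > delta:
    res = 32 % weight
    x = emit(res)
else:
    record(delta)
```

Transformed code:
res = handle(x % res) // handle(12)
x = handle(weight + 25) * handle(weight // res)
delta = x - 20
print(x)
delta = (delta != x) % (x % 26)
weight = 39 % delta - x // 6
process(delta)
if res > delta:
    res = 32 % weight
    x = emit(res)
else:
    record(delta)

process(delta)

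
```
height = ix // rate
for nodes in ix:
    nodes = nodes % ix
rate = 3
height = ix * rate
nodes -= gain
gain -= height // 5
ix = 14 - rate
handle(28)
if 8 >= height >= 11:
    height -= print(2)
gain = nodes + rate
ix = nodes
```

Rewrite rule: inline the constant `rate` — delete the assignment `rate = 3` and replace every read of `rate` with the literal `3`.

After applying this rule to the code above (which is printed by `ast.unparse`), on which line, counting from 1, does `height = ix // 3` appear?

1

Transformed code:
height = ix // 3
for nodes in ix:
    nodes = nodes % ix
height = ix * 3
nodes -= gain
gain -= height // 5
ix = 14 - 3
handle(28)
if 8 >= height >= 11:
    height -= print(2)
gain = nodes + 3
ix = nodes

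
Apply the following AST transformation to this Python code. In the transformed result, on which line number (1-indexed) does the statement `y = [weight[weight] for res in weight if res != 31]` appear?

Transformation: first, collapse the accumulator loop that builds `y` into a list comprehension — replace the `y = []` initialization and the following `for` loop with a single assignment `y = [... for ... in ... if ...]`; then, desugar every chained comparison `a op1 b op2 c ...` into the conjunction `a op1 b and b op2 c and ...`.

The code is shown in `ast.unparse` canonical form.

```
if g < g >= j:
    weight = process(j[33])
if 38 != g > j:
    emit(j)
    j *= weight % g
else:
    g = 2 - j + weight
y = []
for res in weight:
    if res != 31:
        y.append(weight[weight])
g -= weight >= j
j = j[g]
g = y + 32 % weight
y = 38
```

8

Transformed code:
if g < g and g >= j:
    weight = process(j[33])
if 38 != g and g > j:
    emit(j)
    j *= weight % g
else:
    g = 2 - j + weight
y = [weight[weight] for res in weight if res != 31]
g -= weight >= j
j = j[g]
g = y + 32 % weight
y = 38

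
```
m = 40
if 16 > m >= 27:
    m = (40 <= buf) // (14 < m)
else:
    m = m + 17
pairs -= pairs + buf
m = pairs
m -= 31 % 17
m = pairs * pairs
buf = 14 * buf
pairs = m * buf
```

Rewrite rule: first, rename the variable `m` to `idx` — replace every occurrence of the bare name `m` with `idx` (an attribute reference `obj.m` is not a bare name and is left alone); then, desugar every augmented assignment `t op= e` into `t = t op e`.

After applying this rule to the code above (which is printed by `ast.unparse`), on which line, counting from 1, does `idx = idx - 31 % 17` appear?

Transformed code:
idx = 40
if 16 > idx >= 27:
    idx = (40 <= buf) // (14 < idx)
else:
    idx = idx + 17
pairs = pairs - (pairs + buf)
idx = pairs
idx = idx - 31 % 17
idx = pairs * pairs
buf = 14 * buf
pairs = idx * buf

8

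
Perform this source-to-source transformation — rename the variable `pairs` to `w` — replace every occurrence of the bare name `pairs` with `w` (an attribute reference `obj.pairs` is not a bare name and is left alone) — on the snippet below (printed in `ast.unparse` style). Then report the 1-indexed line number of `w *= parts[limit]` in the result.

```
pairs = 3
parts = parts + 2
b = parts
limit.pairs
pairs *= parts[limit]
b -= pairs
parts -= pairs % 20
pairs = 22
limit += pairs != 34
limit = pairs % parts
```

5

Transformed code:
w = 3
parts = parts + 2
b = parts
limit.pairs
w *= parts[limit]
b -= w
parts -= w % 20
w = 22
limit += w != 34
limit = w % parts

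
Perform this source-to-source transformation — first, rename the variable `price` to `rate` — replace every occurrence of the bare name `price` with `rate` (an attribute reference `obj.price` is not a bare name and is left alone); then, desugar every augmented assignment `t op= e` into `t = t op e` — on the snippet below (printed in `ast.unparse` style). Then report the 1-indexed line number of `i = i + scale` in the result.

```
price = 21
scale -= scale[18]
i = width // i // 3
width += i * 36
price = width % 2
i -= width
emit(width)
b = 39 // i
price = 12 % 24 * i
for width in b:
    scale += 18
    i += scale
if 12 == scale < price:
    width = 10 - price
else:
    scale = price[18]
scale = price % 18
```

Transformed code:
rate = 21
scale = scale - scale[18]
i = width // i // 3
width = width + i * 36
rate = width % 2
i = i - width
emit(width)
b = 39 // i
rate = 12 % 24 * i
for width in b:
    scale = scale + 18
    i = i + scale
if 12 == scale < rate:
    width = 10 - rate
else:
    scale = rate[18]
scale = rate % 18

12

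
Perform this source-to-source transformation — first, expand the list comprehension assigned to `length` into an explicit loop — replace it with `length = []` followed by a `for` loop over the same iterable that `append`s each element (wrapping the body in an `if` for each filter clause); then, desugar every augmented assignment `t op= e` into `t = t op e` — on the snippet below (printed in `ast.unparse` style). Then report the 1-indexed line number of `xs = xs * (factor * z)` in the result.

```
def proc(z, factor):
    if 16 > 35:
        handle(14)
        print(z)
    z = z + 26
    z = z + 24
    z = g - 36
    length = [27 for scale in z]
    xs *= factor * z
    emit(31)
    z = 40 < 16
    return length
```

Transformed code:
def proc(z, factor):
    if 16 > 35:
        handle(14)
        print(z)
    z = z + 26
    z = z + 24
    z = g - 36
    length = []
    for scale in z:
        length.append(27)
    xs = xs * (factor * z)
    emit(31)
    z = 40 < 16
    return length

11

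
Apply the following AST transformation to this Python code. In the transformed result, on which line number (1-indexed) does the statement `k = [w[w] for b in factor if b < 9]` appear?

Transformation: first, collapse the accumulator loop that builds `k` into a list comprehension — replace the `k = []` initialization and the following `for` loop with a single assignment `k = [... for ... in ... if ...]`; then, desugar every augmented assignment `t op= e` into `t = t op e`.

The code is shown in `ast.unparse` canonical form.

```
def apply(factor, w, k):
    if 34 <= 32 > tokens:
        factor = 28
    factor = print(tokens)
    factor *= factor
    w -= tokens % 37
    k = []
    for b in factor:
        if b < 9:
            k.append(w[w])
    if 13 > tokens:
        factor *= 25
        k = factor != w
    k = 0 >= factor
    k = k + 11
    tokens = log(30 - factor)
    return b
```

7

Transformed code:
def apply(factor, w, k):
    if 34 <= 32 > tokens:
        factor = 28
    factor = print(tokens)
    factor = factor * factor
    w = w - tokens % 37
    k = [w[w] for b in factor if b < 9]
    if 13 > tokens:
        factor = factor * 25
        k = factor != w
    k = 0 >= factor
    k = k + 11
    tokens = log(30 - factor)
    return b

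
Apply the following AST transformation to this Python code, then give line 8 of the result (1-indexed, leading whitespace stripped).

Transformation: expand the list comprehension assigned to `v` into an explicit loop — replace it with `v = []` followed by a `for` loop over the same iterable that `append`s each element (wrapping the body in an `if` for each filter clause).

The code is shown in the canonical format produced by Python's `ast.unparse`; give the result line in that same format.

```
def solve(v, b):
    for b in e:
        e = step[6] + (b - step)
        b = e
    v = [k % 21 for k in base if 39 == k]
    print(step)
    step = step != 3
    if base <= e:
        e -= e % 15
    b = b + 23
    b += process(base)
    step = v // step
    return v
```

Transformed code:
def solve(v, b):
    for b in e:
        e = step[6] + (b - step)
        b = e
    v = []
    for k in base:
        if 39 == k:
            v.append(k % 21)
    print(step)
    step = step != 3
    if base <= e:
        e -= e % 15
    b = b + 23
    b += process(base)
    step = v // step
    return v

v.append(k % 21)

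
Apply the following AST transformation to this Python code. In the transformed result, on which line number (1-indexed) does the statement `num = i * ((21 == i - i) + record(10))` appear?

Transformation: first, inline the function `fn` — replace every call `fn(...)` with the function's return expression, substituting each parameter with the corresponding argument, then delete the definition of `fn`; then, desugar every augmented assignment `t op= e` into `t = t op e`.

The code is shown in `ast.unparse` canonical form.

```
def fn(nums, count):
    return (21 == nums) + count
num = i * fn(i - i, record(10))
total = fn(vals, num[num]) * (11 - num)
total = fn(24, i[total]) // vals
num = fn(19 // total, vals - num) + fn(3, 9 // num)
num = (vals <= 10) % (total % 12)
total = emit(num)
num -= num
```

1

Transformed code:
num = i * ((21 == i - i) + record(10))
total = ((21 == vals) + num[num]) * (11 - num)
total = ((21 == 24) + i[total]) // vals
num = (21 == 19 // total) + (vals - num) + ((21 == 3) + 9 // num)
num = (vals <= 10) % (total % 12)
total = emit(num)
num = num - num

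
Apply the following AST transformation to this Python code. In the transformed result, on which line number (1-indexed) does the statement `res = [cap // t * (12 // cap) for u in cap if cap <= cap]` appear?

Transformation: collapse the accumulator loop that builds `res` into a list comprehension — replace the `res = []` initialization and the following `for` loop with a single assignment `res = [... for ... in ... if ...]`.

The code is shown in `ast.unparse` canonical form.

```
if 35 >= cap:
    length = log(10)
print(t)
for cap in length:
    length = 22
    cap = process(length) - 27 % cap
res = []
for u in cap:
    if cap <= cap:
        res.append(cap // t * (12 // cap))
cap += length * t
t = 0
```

Transformed code:
if 35 >= cap:
    length = log(10)
print(t)
for cap in length:
    length = 22
    cap = process(length) - 27 % cap
res = [cap // t * (12 // cap) for u in cap if cap <= cap]
cap += length * t
t = 0

7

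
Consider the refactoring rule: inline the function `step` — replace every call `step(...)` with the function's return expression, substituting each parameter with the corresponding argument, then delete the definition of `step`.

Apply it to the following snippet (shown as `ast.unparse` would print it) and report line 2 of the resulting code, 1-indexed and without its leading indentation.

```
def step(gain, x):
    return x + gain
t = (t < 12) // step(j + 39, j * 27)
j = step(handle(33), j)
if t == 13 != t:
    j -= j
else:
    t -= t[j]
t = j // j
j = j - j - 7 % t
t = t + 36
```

j = j + handle(33)

Transformed code:
t = (t < 12) // (j * 27 + (j + 39))
j = j + handle(33)
if t == 13 != t:
    j -= j
else:
    t -= t[j]
t = j // j
j = j - j - 7 % t
t = t + 36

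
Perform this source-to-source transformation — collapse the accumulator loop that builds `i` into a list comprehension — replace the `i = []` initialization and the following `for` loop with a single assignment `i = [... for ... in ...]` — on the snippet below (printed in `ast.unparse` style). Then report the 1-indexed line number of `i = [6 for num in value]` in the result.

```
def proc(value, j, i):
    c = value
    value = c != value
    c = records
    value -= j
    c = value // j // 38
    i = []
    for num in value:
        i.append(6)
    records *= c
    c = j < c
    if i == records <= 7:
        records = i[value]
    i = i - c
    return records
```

7

Transformed code:
def proc(value, j, i):
    c = value
    value = c != value
    c = records
    value -= j
    c = value // j // 38
    i = [6 for num in value]
    records *= c
    c = j < c
    if i == records <= 7:
        records = i[value]
    i = i - c
    return records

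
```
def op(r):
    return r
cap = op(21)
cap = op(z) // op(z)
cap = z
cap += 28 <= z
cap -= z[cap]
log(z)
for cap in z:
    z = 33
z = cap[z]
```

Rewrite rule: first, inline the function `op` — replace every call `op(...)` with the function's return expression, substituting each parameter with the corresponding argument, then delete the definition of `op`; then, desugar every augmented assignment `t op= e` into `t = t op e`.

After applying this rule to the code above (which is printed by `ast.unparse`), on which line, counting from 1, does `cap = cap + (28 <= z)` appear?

4

Transformed code:
cap = 21
cap = z // z
cap = z
cap = cap + (28 <= z)
cap = cap - z[cap]
log(z)
for cap in z:
    z = 33
z = cap[z]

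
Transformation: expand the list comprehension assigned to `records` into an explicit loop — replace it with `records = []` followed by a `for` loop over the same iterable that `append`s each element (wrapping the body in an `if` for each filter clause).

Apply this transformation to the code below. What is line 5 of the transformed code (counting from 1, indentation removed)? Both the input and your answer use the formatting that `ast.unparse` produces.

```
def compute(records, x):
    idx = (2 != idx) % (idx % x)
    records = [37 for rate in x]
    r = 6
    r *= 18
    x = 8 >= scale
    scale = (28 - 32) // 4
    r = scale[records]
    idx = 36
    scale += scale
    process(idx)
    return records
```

records.append(37)

Transformed code:
def compute(records, x):
    idx = (2 != idx) % (idx % x)
    records = []
    for rate in x:
        records.append(37)
    r = 6
    r *= 18
    x = 8 >= scale
    scale = (28 - 32) // 4
    r = scale[records]
    idx = 36
    scale += scale
    process(idx)
    return records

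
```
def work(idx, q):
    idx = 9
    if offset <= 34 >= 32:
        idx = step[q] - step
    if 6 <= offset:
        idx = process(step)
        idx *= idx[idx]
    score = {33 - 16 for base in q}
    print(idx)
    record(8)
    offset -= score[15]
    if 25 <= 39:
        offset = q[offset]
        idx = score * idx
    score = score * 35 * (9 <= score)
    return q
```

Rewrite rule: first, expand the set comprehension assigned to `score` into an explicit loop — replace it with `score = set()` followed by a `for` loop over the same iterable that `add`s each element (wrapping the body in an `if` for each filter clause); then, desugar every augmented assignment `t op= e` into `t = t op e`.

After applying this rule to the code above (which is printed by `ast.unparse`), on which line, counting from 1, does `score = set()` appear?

8

Transformed code:
def work(idx, q):
    idx = 9
    if offset <= 34 >= 32:
        idx = step[q] - step
    if 6 <= offset:
        idx = process(step)
        idx = idx * idx[idx]
    score = set()
    for base in q:
        score.add(33 - 16)
    print(idx)
    record(8)
    offset = offset - score[15]
    if 25 <= 39:
        offset = q[offset]
        idx = score * idx
    score = score * 35 * (9 <= score)
    return q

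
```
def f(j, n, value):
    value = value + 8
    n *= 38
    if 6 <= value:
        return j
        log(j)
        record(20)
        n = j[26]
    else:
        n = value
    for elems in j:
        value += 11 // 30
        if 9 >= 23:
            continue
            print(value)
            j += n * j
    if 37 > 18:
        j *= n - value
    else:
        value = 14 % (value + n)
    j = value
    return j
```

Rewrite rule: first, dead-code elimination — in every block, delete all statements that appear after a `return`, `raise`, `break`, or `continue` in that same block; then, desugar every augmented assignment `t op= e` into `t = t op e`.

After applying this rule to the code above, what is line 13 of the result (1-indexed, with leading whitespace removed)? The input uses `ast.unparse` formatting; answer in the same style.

Transformed code:
def f(j, n, value):
    value = value + 8
    n = n * 38
    if 6 <= value:
        return j
    else:
        n = value
    for elems in j:
        value = value + 11 // 30
        if 9 >= 23:
            continue
    if 37 > 18:
        j = j * (n - value)
    else:
        value = 14 % (value + n)
    j = value
    return j

j = j * (n - value)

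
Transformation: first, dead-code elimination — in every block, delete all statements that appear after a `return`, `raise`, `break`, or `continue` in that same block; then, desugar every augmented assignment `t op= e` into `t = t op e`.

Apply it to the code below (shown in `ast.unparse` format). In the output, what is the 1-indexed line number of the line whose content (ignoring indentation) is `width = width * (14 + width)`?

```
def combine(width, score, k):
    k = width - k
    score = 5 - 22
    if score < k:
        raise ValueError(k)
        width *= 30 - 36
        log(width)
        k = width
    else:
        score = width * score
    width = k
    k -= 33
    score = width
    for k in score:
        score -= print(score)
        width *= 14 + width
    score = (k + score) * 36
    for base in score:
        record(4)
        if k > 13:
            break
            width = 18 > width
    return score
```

Transformed code:
def combine(width, score, k):
    k = width - k
    score = 5 - 22
    if score < k:
        raise ValueError(k)
    else:
        score = width * score
    width = k
    k = k - 33
    score = width
    for k in score:
        score = score - print(score)
        width = width * (14 + width)
    score = (k + score) * 36
    for base in score:
        record(4)
        if k > 13:
            break
    return score

13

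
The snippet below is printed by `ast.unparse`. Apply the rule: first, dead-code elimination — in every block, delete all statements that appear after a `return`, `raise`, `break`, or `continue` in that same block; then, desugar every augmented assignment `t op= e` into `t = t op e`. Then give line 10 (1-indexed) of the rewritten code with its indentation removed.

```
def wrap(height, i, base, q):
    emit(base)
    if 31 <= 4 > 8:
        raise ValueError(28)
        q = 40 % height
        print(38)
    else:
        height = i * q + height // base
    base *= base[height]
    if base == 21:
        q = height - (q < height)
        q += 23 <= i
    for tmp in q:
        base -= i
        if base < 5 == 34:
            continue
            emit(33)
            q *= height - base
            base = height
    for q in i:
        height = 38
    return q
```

q = q + (23 <= i)

Transformed code:
def wrap(height, i, base, q):
    emit(base)
    if 31 <= 4 > 8:
        raise ValueError(28)
    else:
        height = i * q + height // base
    base = base * base[height]
    if base == 21:
        q = height - (q < height)
        q = q + (23 <= i)
    for tmp in q:
        base = base - i
        if base < 5 == 34:
            continue
    for q in i:
        height = 38
    return q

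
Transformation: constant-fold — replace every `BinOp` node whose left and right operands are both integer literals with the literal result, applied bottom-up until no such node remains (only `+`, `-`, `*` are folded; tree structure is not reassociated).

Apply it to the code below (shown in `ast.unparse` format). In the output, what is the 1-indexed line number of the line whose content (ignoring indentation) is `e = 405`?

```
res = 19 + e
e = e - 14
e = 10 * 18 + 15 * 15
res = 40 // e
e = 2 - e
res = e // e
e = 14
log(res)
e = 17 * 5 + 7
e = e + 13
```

3

Transformed code:
res = 19 + e
e = e - 14
e = 405
res = 40 // e
e = 2 - e
res = e // e
e = 14
log(res)
e = 92
e = e + 13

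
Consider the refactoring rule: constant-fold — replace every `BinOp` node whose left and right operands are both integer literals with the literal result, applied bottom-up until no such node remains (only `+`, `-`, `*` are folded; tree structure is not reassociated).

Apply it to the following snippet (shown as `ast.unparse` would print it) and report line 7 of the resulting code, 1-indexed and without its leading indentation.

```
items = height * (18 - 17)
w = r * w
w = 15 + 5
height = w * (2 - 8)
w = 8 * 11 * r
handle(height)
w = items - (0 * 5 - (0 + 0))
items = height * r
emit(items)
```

Transformed code:
items = height * 1
w = r * w
w = 20
height = w * -6
w = 88 * r
handle(height)
w = items - 0
items = height * r
emit(items)

w = items - 0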